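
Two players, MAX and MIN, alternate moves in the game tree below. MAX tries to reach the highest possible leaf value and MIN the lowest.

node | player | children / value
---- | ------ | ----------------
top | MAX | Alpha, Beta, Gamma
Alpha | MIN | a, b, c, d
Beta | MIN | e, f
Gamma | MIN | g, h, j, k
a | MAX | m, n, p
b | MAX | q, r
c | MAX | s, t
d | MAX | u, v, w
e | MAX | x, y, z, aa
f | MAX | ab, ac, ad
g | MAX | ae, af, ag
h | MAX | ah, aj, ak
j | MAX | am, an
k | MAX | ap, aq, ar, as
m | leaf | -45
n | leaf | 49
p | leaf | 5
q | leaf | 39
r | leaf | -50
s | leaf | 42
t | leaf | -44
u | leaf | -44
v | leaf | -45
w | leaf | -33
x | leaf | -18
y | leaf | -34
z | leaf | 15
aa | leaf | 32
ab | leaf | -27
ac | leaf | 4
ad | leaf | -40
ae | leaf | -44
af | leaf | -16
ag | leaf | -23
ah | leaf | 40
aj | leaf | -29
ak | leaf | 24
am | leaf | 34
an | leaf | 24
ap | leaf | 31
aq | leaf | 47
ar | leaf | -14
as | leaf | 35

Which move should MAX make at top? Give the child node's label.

Beta

a (MAX): max(-45, 49, 5) = 49
b (MAX): max(39, -50) = 39
c (MAX): max(42, -44) = 42
d (MAX): max(-44, -45, -33) = -33
Alpha (MIN): min(49, 39, 42, -33) = -33
e (MAX): max(-18, -34, 15, 32) = 32
f (MAX): max(-27, 4, -40) = 4
Beta (MIN): min(32, 4) = 4
g (MAX): max(-44, -16, -23) = -16
h (MAX): max(40, -29, 24) = 40
j (MAX): max(34, 24) = 34
k (MAX): max(31, 47, -14, 35) = 47
Gamma (MIN): min(-16, 40, 34, 47) = -16
top (MAX): max(-33, 4, -16) = 4
MAX at top wants the highest of {Alpha=-33, Beta=4, Gamma=-16}, so chooses Beta.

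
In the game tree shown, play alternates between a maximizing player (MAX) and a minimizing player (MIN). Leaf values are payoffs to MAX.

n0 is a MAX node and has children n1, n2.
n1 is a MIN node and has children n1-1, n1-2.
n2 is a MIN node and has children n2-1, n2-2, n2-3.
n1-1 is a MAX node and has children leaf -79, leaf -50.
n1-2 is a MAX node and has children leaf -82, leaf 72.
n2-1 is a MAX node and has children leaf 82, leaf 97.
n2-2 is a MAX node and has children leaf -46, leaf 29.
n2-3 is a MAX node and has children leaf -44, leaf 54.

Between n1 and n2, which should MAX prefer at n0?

n1-1 (MAX): max(-79, -50) = -50
n1-2 (MAX): max(-82, 72) = 72
n1 (MIN): min(-50, 72) = -50
n2-1 (MAX): max(82, 97) = 97
n2-2 (MAX): max(-46, 29) = 29
n2-3 (MAX): max(-44, 54) = 54
n2 (MIN): min(97, 29, 54) = 29
MAX prefers the higher value; n1=-50, n2=29. n2 is better since 29 > -50.

n2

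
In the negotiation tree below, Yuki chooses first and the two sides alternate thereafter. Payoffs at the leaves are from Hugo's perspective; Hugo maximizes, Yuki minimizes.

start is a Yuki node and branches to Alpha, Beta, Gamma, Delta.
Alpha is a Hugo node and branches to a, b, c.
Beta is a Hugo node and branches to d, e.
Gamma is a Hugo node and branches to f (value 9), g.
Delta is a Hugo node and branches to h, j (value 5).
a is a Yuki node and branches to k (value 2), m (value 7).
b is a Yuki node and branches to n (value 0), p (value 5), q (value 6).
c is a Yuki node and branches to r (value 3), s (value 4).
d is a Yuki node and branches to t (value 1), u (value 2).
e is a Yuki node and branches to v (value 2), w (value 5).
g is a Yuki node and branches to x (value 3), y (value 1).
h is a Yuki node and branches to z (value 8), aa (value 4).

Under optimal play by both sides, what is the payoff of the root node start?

2

a (Yuki): min(2, 7) = 2
b (Yuki): min(0, 5, 6) = 0
c (Yuki): min(3, 4) = 3
Alpha (Hugo): max(2, 0, 3) = 3
d (Yuki): min(1, 2) = 1
e (Yuki): min(2, 5) = 2
Beta (Hugo): max(1, 2) = 2
g (Yuki): min(3, 1) = 1
Gamma (Hugo): max(9, 1) = 9
h (Yuki): min(8, 4) = 4
Delta (Hugo): max(4, 5) = 5
start (Yuki): min(3, 2, 9, 5) = 2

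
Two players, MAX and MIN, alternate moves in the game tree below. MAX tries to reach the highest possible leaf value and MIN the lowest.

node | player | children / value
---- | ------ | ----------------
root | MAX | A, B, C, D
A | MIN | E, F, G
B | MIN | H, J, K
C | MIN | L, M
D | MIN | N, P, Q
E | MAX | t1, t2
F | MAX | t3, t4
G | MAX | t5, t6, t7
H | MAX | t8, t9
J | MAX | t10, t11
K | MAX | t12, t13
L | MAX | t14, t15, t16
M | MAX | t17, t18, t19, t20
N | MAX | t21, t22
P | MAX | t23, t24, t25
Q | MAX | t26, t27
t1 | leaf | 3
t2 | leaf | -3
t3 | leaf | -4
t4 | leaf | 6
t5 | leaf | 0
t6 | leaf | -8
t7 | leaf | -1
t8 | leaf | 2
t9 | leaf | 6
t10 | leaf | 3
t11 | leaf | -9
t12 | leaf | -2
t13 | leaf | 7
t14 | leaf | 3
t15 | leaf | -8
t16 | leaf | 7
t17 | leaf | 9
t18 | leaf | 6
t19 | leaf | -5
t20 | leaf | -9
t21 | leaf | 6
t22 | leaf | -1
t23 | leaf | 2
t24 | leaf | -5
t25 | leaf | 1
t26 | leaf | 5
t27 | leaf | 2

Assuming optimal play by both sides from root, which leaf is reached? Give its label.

t16

E (MAX): max(3, -3) = 3
F (MAX): max(-4, 6) = 6
G (MAX): max(0, -8, -1) = 0
A (MIN): min(3, 6, 0) = 0
H (MAX): max(2, 6) = 6
J (MAX): max(3, -9) = 3
K (MAX): max(-2, 7) = 7
B (MIN): min(6, 3, 7) = 3
L (MAX): max(3, -8, 7) = 7
M (MAX): max(9, 6, -5, -9) = 9
C (MIN): min(7, 9) = 7
N (MAX): max(6, -1) = 6
P (MAX): max(2, -5, 1) = 2
Q (MAX): max(5, 2) = 5
D (MIN): min(6, 2, 5) = 2
root (MAX): max(0, 3, 7, 2) = 7
At root, MAX picks C (highest: 7).
At C, MIN picks L (lowest: 7).
At L, MAX picks t16 (highest: 7).
Terminal value 7.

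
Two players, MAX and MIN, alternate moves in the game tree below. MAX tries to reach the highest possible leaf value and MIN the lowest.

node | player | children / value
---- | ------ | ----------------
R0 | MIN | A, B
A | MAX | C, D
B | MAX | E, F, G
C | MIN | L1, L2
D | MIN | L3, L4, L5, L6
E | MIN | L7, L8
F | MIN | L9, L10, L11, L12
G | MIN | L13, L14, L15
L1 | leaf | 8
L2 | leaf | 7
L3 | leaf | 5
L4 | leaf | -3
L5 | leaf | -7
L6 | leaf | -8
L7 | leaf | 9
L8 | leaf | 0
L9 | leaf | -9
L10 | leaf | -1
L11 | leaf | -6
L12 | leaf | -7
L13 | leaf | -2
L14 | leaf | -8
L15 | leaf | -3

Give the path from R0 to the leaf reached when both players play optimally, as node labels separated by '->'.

R0 -> B -> E -> L8

C (MIN): min(8, 7) = 7
D (MIN): min(5, -3, -7, -8) = -8
A (MAX): max(7, -8) = 7
E (MIN): min(9, 0) = 0
F (MIN): min(-9, -1, -6, -7) = -9
G (MIN): min(-2, -8, -3) = -8
B (MAX): max(0, -9, -8) = 0
R0 (MIN): min(7, 0) = 0
At R0, MIN picks B (lowest: 0).
At B, MAX picks E (highest: 0).
At E, MIN picks L8 (lowest: 0).
Terminal value 0.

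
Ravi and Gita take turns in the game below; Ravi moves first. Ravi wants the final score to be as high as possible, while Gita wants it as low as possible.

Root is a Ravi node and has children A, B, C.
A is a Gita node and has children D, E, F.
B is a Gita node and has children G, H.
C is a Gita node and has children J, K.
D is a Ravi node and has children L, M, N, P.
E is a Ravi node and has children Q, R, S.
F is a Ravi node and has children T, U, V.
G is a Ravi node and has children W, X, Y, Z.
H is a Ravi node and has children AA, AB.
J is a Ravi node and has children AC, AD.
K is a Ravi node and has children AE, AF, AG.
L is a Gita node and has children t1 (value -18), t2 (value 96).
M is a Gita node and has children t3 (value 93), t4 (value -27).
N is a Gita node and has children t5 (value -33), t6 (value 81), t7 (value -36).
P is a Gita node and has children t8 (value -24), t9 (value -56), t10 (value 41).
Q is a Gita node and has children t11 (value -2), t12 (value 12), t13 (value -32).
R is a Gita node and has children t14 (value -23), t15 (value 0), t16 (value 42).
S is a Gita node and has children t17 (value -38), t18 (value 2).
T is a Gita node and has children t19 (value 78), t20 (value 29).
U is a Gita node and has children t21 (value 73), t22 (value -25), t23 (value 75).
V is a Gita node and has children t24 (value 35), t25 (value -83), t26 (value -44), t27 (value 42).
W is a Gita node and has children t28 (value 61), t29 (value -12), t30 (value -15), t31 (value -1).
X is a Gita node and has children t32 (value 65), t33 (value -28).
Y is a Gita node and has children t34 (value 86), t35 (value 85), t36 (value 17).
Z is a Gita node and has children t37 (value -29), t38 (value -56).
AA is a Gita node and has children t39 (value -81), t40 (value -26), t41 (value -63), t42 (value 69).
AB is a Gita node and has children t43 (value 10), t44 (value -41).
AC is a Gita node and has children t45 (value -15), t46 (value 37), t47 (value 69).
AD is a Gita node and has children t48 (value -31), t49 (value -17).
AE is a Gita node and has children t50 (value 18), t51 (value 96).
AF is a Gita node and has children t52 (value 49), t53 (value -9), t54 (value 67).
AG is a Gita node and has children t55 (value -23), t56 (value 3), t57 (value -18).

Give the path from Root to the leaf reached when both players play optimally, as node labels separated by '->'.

L (Gita): min(-18, 96) = -18
M (Gita): min(93, -27) = -27
N (Gita): min(-33, 81, -36) = -36
P (Gita): min(-24, -56, 41) = -56
D (Ravi): max(-18, -27, -36, -56) = -18
Q (Gita): min(-2, 12, -32) = -32
R (Gita): min(-23, 0, 42) = -23
S (Gita): min(-38, 2) = -38
E (Ravi): max(-32, -23, -38) = -23
T (Gita): min(78, 29) = 29
U (Gita): min(73, -25, 75) = -25
V (Gita): min(35, -83, -44, 42) = -83
F (Ravi): max(29, -25, -83) = 29
A (Gita): min(-18, -23, 29) = -23
W (Gita): min(61, -12, -15, -1) = -15
X (Gita): min(65, -28) = -28
Y (Gita): min(86, 85, 17) = 17
Z (Gita): min(-29, -56) = -56
G (Ravi): max(-15, -28, 17, -56) = 17
AA (Gita): min(-81, -26, -63, 69) = -81
AB (Gita): min(10, -41) = -41
H (Ravi): max(-81, -41) = -41
B (Gita): min(17, -41) = -41
AC (Gita): min(-15, 37, 69) = -15
AD (Gita): min(-31, -17) = -31
J (Ravi): max(-15, -31) = -15
AE (Gita): min(18, 96) = 18
AF (Gita): min(49, -9, 67) = -9
AG (Gita): min(-23, 3, -18) = -23
K (Ravi): max(18, -9, -23) = 18
C (Gita): min(-15, 18) = -15
Root (Ravi): max(-23, -41, -15) = -15
At Root, Ravi picks C (highest: -15).
At C, Gita picks J (lowest: -15).
At J, Ravi picks AC (highest: -15).
At AC, Gita picks t45 (lowest: -15).
Terminal value -15.

Root -> C -> J -> AC -> t45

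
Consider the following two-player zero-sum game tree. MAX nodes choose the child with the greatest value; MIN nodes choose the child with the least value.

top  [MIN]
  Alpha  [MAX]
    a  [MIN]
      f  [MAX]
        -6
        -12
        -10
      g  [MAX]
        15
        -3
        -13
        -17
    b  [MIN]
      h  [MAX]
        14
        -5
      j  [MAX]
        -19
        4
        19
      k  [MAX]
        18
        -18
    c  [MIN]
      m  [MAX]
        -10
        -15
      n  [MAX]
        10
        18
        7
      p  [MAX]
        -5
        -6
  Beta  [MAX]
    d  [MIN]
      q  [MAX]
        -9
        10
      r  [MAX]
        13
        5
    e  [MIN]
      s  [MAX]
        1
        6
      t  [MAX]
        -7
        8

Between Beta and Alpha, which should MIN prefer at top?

q (MAX): max(-9, 10) = 10
r (MAX): max(13, 5) = 13
d (MIN): min(10, 13) = 10
s (MAX): max(1, 6) = 6
t (MAX): max(-7, 8) = 8
e (MIN): min(6, 8) = 6
Beta (MAX): max(10, 6) = 10
f (MAX): max(-6, -12, -10) = -6
g (MAX): max(15, -3, -13, -17) = 15
a (MIN): min(-6, 15) = -6
h (MAX): max(14, -5) = 14
j (MAX): max(-19, 4, 19) = 19
k (MAX): max(18, -18) = 18
b (MIN): min(14, 19, 18) = 14
m (MAX): max(-10, -15) = -10
n (MAX): max(10, 18, 7) = 18
p (MAX): max(-5, -6) = -5
c (MIN): min(-10, 18, -5) = -10
Alpha (MAX): max(-6, 14, -10) = 14
MIN prefers the lower value; Beta=10, Alpha=14. Beta is better since 10 < 14.

Beta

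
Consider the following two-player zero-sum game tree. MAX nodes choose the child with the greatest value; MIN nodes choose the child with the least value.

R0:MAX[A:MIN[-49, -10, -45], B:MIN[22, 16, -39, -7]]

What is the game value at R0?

-39

A (MIN): min(-49, -10, -45) = -49
B (MIN): min(22, 16, -39, -7) = -39
R0 (MAX): max(-49, -39) = -39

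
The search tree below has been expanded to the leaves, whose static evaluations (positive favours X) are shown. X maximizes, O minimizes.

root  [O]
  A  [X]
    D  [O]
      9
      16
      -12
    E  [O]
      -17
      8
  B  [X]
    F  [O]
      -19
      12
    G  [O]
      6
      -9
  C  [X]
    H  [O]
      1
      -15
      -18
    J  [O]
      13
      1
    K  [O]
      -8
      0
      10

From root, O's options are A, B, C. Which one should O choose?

D (O): min(9, 16, -12) = -12
E (O): min(-17, 8) = -17
A (X): max(-12, -17) = -12
F (O): min(-19, 12) = -19
G (O): min(6, -9) = -9
B (X): max(-19, -9) = -9
H (O): min(1, -15, -18) = -18
J (O): min(13, 1) = 1
K (O): min(-8, 0, 10) = -8
C (X): max(-18, 1, -8) = 1
root (O): min(-12, -9, 1) = -12
O at root wants the lowest of {A=-12, B=-9, C=1}, so chooses A.

A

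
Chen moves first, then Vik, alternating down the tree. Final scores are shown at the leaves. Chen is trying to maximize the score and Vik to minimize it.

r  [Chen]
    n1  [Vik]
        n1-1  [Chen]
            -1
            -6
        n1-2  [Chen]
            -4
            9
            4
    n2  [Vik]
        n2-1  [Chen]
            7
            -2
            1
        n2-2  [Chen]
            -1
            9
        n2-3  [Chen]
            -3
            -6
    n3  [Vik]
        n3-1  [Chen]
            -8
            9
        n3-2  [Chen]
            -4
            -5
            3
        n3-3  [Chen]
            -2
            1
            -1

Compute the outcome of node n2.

n2-1 (Chen): max(7, -2, 1) = 7
n2-2 (Chen): max(-1, 9) = 9
n2-3 (Chen): max(-3, -6) = -3
n2 (Vik): min(7, 9, -3) = -3

-3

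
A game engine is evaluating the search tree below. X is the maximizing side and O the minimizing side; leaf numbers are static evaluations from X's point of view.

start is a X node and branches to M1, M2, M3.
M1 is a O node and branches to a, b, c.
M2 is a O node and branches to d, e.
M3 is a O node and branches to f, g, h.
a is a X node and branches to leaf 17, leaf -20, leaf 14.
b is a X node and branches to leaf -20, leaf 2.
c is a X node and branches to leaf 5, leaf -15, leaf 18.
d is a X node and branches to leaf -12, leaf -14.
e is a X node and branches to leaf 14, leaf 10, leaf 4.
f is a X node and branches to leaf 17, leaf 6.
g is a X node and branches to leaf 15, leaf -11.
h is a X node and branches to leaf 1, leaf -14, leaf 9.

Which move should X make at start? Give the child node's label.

a (X): max(17, -20, 14) = 17
b (X): max(-20, 2) = 2
c (X): max(5, -15, 18) = 18
M1 (O): min(17, 2, 18) = 2
d (X): max(-12, -14) = -12
e (X): max(14, 10, 4) = 14
M2 (O): min(-12, 14) = -12
f (X): max(17, 6) = 17
g (X): max(15, -11) = 15
h (X): max(1, -14, 9) = 9
M3 (O): min(17, 15, 9) = 9
start (X): max(2, -12, 9) = 9
X at start wants the highest of {M1=2, M2=-12, M3=9}, so chooses M3.

M3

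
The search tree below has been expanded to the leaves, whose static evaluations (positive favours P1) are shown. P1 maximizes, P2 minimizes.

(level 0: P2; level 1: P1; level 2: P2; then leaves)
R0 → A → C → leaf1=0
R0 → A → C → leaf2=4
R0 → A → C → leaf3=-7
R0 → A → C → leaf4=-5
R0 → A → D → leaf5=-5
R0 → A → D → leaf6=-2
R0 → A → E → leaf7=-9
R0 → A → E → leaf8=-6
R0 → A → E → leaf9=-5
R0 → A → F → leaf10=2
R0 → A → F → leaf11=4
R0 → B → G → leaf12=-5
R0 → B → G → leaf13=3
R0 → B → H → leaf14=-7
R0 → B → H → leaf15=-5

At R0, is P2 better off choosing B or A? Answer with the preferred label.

B

G (P2): min(-5, 3) = -5
H (P2): min(-7, -5) = -7
B (P1): max(-5, -7) = -5
C (P2): min(0, 4, -7, -5) = -7
D (P2): min(-5, -2) = -5
E (P2): min(-9, -6, -5) = -9
F (P2): min(2, 4) = 2
A (P1): max(-7, -5, -9, 2) = 2
P2 prefers the lower value; B=-5, A=2. B is better since -5 < 2.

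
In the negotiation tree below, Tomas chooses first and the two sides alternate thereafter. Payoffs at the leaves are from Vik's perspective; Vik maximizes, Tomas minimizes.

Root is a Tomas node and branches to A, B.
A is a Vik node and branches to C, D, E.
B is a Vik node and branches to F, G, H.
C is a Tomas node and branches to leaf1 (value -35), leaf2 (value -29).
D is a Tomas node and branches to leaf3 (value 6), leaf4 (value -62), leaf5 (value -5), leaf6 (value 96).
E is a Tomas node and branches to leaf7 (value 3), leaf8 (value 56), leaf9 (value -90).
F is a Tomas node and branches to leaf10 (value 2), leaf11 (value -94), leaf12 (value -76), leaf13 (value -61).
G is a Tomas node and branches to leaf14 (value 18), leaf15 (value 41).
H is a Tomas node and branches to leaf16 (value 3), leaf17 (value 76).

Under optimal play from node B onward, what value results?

18

F (Tomas): min(2, -94, -76, -61) = -94
G (Tomas): min(18, 41) = 18
H (Tomas): min(3, 76) = 3
B (Vik): max(-94, 18, 3) = 18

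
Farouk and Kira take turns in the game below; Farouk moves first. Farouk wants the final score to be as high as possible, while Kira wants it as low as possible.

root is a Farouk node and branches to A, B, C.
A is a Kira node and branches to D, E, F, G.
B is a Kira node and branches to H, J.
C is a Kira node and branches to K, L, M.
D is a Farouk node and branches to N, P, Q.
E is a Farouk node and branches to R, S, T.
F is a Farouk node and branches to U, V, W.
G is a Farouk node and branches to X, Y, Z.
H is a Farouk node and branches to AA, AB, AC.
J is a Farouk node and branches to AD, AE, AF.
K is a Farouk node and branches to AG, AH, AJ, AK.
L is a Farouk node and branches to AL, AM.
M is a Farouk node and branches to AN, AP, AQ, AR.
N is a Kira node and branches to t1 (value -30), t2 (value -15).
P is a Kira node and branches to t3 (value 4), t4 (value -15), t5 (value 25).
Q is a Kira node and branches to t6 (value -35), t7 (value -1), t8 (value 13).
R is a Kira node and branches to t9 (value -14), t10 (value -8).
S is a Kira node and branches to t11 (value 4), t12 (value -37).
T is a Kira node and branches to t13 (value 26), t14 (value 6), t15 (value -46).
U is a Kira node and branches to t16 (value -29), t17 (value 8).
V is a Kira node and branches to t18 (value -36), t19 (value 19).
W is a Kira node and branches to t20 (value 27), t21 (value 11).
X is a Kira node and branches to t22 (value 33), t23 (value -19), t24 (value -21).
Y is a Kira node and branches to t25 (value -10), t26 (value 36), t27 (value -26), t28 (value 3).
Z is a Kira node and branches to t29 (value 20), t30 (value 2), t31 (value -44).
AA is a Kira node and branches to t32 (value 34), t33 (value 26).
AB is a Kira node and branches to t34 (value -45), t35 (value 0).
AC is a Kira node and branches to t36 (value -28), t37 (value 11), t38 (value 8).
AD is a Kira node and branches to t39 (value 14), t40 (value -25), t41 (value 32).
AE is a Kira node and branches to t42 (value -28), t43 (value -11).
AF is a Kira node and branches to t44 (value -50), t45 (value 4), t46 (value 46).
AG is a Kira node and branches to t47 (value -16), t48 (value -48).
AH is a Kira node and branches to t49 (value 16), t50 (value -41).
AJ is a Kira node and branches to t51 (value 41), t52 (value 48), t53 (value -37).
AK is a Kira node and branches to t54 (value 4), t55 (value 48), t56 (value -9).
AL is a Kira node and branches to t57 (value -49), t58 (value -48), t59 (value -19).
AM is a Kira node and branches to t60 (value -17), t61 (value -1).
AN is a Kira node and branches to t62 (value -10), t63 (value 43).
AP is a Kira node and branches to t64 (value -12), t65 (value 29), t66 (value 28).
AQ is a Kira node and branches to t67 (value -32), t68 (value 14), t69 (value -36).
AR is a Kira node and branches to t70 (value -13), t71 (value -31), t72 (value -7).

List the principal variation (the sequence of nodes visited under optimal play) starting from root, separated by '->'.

root -> C -> L -> AM -> t60

N (Kira): min(-30, -15) = -30
P (Kira): min(4, -15, 25) = -15
Q (Kira): min(-35, -1, 13) = -35
D (Farouk): max(-30, -15, -35) = -15
R (Kira): min(-14, -8) = -14
S (Kira): min(4, -37) = -37
T (Kira): min(26, 6, -46) = -46
E (Farouk): max(-14, -37, -46) = -14
U (Kira): min(-29, 8) = -29
V (Kira): min(-36, 19) = -36
W (Kira): min(27, 11) = 11
F (Farouk): max(-29, -36, 11) = 11
X (Kira): min(33, -19, -21) = -21
Y (Kira): min(-10, 36, -26, 3) = -26
Z (Kira): min(20, 2, -44) = -44
G (Farouk): max(-21, -26, -44) = -21
A (Kira): min(-15, -14, 11, -21) = -21
AA (Kira): min(34, 26) = 26
AB (Kira): min(-45, 0) = -45
AC (Kira): min(-28, 11, 8) = -28
H (Farouk): max(26, -45, -28) = 26
AD (Kira): min(14, -25, 32) = -25
AE (Kira): min(-28, -11) = -28
AF (Kira): min(-50, 4, 46) = -50
J (Farouk): max(-25, -28, -50) = -25
B (Kira): min(26, -25) = -25
AG (Kira): min(-16, -48) = -48
AH (Kira): min(16, -41) = -41
AJ (Kira): min(41, 48, -37) = -37
AK (Kira): min(4, 48, -9) = -9
K (Farouk): max(-48, -41, -37, -9) = -9
AL (Kira): min(-49, -48, -19) = -49
AM (Kira): min(-17, -1) = -17
L (Farouk): max(-49, -17) = -17
AN (Kira): min(-10, 43) = -10
AP (Kira): min(-12, 29, 28) = -12
AQ (Kira): min(-32, 14, -36) = -36
AR (Kira): min(-13, -31, -7) = -31
M (Farouk): max(-10, -12, -36, -31) = -10
C (Kira): min(-9, -17, -10) = -17
root (Farouk): max(-21, -25, -17) = -17
At root, Farouk picks C (highest: -17).
At C, Kira picks L (lowest: -17).
At L, Farouk picks AM (highest: -17).
At AM, Kira picks t60 (lowest: -17).
Terminal value -17.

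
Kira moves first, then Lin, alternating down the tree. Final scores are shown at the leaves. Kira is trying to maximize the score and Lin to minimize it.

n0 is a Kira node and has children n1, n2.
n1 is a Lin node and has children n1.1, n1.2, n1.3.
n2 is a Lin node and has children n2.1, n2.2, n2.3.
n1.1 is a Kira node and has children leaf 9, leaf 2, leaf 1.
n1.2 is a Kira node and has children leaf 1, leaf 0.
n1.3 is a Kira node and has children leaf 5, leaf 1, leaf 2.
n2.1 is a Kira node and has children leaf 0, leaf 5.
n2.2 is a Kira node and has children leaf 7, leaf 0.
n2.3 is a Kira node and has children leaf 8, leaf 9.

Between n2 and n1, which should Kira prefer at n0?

n2

n2.1 (Kira): max(0, 5) = 5
n2.2 (Kira): max(7, 0) = 7
n2.3 (Kira): max(8, 9) = 9
n2 (Lin): min(5, 7, 9) = 5
n1.1 (Kira): max(9, 2, 1) = 9
n1.2 (Kira): max(1, 0) = 1
n1.3 (Kira): max(5, 1, 2) = 5
n1 (Lin): min(9, 1, 5) = 1
Kira prefers the higher value; n2=5, n1=1. n2 is better since 5 > 1.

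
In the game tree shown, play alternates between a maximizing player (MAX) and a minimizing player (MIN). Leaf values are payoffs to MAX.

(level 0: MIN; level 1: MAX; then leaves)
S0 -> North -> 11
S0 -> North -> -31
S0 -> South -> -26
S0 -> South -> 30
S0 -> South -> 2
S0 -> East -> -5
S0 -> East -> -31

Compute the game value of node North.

North (MAX): max(11, -31) = 11

11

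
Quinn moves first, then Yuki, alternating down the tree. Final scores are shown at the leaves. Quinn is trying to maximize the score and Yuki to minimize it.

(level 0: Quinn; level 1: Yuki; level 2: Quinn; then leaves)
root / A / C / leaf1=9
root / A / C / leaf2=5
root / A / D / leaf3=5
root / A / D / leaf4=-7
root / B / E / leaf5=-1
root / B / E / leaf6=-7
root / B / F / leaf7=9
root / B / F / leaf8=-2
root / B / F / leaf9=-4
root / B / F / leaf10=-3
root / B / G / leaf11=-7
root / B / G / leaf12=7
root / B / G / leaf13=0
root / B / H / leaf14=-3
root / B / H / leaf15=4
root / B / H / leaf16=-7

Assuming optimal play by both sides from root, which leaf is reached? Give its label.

C (Quinn): max(9, 5) = 9
D (Quinn): max(5, -7) = 5
A (Yuki): min(9, 5) = 5
E (Quinn): max(-1, -7) = -1
F (Quinn): max(9, -2, -4, -3) = 9
G (Quinn): max(-7, 7, 0) = 7
H (Quinn): max(-3, 4, -7) = 4
B (Yuki): min(-1, 9, 7, 4) = -1
root (Quinn): max(5, -1) = 5
At root, Quinn picks A (highest: 5).
At A, Yuki picks D (lowest: 5).
At D, Quinn picks leaf3 (highest: 5).
Terminal value 5.

leaf3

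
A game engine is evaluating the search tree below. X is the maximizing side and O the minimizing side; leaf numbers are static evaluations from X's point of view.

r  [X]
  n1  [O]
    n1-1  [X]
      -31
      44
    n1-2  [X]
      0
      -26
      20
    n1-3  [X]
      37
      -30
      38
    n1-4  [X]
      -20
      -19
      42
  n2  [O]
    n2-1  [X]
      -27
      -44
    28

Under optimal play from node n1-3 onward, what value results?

n1-3 (X): max(37, -30, 38) = 38

38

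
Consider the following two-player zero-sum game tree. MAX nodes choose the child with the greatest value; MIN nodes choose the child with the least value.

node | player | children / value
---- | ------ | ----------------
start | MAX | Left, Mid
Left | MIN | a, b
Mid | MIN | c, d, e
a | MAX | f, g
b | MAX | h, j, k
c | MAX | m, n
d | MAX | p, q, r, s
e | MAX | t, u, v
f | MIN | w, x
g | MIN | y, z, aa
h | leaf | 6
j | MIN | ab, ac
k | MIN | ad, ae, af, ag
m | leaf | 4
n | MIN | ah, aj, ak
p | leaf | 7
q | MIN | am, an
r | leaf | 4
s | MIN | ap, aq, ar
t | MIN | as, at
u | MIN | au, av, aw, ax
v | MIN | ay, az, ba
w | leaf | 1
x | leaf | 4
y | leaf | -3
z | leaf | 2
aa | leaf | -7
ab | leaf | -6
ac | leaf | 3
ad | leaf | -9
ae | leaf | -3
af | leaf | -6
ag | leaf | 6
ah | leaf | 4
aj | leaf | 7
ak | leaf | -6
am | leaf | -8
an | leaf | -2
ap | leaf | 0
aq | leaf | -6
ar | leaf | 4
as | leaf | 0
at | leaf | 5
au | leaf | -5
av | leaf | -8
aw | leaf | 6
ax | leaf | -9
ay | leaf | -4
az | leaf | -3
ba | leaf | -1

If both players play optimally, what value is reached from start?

f (MIN): min(1, 4) = 1
g (MIN): min(-3, 2, -7) = -7
a (MAX): max(1, -7) = 1
j (MIN): min(-6, 3) = -6
k (MIN): min(-9, -3, -6, 6) = -9
b (MAX): max(6, -6, -9) = 6
Left (MIN): min(1, 6) = 1
n (MIN): min(4, 7, -6) = -6
c (MAX): max(4, -6) = 4
q (MIN): min(-8, -2) = -8
s (MIN): min(0, -6, 4) = -6
d (MAX): max(7, -8, 4, -6) = 7
t (MIN): min(0, 5) = 0
u (MIN): min(-5, -8, 6, -9) = -9
v (MIN): min(-4, -3, -1) = -4
e (MAX): max(0, -9, -4) = 0
Mid (MIN): min(4, 7, 0) = 0
start (MAX): max(1, 0) = 1

1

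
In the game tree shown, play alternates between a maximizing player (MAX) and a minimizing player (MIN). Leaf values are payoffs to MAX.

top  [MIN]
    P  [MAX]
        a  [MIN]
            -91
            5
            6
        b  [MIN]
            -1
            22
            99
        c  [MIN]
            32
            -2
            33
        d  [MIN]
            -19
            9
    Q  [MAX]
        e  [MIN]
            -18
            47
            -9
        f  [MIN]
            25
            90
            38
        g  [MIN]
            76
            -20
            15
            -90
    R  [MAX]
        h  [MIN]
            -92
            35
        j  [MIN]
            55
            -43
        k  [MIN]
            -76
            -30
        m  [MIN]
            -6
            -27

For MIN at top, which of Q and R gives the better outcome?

e (MIN): min(-18, 47, -9) = -18
f (MIN): min(25, 90, 38) = 25
g (MIN): min(76, -20, 15, -90) = -90
Q (MAX): max(-18, 25, -90) = 25
h (MIN): min(-92, 35) = -92
j (MIN): min(55, -43) = -43
k (MIN): min(-76, -30) = -76
m (MIN): min(-6, -27) = -27
R (MAX): max(-92, -43, -76, -27) = -27
MIN prefers the lower value; Q=25, R=-27. R is better since -27 < 25.

R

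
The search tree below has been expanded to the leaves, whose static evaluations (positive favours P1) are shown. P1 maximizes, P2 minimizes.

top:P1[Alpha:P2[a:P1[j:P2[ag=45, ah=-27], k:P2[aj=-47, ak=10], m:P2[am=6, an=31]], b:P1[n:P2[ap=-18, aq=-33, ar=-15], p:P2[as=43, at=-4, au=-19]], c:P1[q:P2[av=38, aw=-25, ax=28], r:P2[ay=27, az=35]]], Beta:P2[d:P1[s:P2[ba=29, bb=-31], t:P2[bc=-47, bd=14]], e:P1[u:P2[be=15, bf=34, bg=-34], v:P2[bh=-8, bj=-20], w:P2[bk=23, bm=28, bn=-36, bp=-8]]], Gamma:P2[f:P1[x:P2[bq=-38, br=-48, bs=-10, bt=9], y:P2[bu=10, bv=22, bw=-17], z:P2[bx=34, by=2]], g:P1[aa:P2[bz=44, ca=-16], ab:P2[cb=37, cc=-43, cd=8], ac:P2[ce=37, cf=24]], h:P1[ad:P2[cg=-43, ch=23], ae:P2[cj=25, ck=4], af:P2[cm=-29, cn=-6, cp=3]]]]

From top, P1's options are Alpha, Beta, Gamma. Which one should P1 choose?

Gamma

j (P2): min(45, -27) = -27
k (P2): min(-47, 10) = -47
m (P2): min(6, 31) = 6
a (P1): max(-27, -47, 6) = 6
n (P2): min(-18, -33, -15) = -33
p (P2): min(43, -4, -19) = -19
b (P1): max(-33, -19) = -19
q (P2): min(38, -25, 28) = -25
r (P2): min(27, 35) = 27
c (P1): max(-25, 27) = 27
Alpha (P2): min(6, -19, 27) = -19
s (P2): min(29, -31) = -31
t (P2): min(-47, 14) = -47
d (P1): max(-31, -47) = -31
u (P2): min(15, 34, -34) = -34
v (P2): min(-8, -20) = -20
w (P2): min(23, 28, -36, -8) = -36
e (P1): max(-34, -20, -36) = -20
Beta (P2): min(-31, -20) = -31
x (P2): min(-38, -48, -10, 9) = -48
y (P2): min(10, 22, -17) = -17
z (P2): min(34, 2) = 2
f (P1): max(-48, -17, 2) = 2
aa (P2): min(44, -16) = -16
ab (P2): min(37, -43, 8) = -43
ac (P2): min(37, 24) = 24
g (P1): max(-16, -43, 24) = 24
ad (P2): min(-43, 23) = -43
ae (P2): min(25, 4) = 4
af (P2): min(-29, -6, 3) = -29
h (P1): max(-43, 4, -29) = 4
Gamma (P2): min(2, 24, 4) = 2
top (P1): max(-19, -31, 2) = 2
P1 at top wants the highest of {Alpha=-19, Beta=-31, Gamma=2}, so chooses Gamma.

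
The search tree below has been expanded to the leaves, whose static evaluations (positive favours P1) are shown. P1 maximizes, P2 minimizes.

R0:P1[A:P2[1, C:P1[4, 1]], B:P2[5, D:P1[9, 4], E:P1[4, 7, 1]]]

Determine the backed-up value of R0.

C (P1): max(4, 1) = 4
A (P2): min(1, 4) = 1
D (P1): max(9, 4) = 9
E (P1): max(4, 7, 1) = 7
B (P2): min(5, 9, 7) = 5
R0 (P1): max(1, 5) = 5

5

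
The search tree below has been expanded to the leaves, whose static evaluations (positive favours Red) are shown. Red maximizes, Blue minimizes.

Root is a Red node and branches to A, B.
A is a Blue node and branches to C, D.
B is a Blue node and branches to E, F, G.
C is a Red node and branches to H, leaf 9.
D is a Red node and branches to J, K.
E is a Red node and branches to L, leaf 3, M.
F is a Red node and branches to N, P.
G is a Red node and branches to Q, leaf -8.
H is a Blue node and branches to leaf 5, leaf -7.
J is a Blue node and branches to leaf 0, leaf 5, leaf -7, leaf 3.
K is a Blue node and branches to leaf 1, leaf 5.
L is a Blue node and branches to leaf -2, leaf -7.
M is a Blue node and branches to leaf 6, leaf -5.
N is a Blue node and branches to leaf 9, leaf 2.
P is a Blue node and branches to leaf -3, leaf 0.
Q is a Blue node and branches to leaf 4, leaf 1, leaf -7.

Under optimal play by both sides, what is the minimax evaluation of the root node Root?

1

H (Blue): min(5, -7) = -7
C (Red): max(-7, 9) = 9
J (Blue): min(0, 5, -7, 3) = -7
K (Blue): min(1, 5) = 1
D (Red): max(-7, 1) = 1
A (Blue): min(9, 1) = 1
L (Blue): min(-2, -7) = -7
M (Blue): min(6, -5) = -5
E (Red): max(-7, 3, -5) = 3
N (Blue): min(9, 2) = 2
P (Blue): min(-3, 0) = -3
F (Red): max(2, -3) = 2
Q (Blue): min(4, 1, -7) = -7
G (Red): max(-7, -8) = -7
B (Blue): min(3, 2, -7) = -7
Root (Red): max(1, -7) = 1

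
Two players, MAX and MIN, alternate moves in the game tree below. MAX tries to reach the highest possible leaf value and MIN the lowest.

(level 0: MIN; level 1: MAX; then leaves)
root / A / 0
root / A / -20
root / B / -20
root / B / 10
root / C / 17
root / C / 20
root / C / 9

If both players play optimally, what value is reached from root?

0

A (MAX): max(0, -20) = 0
B (MAX): max(-20, 10) = 10
C (MAX): max(17, 20, 9) = 20
root (MIN): min(0, 10, 20) = 0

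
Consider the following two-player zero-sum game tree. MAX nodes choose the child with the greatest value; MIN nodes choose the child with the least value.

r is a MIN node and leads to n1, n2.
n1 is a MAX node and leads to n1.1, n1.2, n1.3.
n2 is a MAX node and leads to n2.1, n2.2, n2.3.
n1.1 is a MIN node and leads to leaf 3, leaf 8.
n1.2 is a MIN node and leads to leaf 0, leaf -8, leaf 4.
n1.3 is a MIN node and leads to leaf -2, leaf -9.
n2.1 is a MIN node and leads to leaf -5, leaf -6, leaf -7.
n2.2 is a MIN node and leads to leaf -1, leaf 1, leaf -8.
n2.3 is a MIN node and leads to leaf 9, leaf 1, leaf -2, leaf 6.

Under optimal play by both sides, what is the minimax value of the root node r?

n1.1 (MIN): min(3, 8) = 3
n1.2 (MIN): min(0, -8, 4) = -8
n1.3 (MIN): min(-2, -9) = -9
n1 (MAX): max(3, -8, -9) = 3
n2.1 (MIN): min(-5, -6, -7) = -7
n2.2 (MIN): min(-1, 1, -8) = -8
n2.3 (MIN): min(9, 1, -2, 6) = -2
n2 (MAX): max(-7, -8, -2) = -2
r (MIN): min(3, -2) = -2

-2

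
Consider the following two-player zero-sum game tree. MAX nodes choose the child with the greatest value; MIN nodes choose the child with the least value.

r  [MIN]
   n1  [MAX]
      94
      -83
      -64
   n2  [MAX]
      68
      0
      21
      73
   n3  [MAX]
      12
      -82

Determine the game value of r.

n1 (MAX): max(94, -83, -64) = 94
n2 (MAX): max(68, 0, 21, 73) = 73
n3 (MAX): max(12, -82) = 12
r (MIN): min(94, 73, 12) = 12

12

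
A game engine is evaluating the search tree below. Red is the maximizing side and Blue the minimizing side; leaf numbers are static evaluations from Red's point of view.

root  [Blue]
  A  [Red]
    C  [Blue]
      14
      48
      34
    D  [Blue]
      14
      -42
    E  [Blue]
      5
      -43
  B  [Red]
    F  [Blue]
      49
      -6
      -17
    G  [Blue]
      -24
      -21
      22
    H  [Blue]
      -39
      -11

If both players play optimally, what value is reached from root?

C (Blue): min(14, 48, 34) = 14
D (Blue): min(14, -42) = -42
E (Blue): min(5, -43) = -43
A (Red): max(14, -42, -43) = 14
F (Blue): min(49, -6, -17) = -17
G (Blue): min(-24, -21, 22) = -24
H (Blue): min(-39, -11) = -39
B (Red): max(-17, -24, -39) = -17
root (Blue): min(14, -17) = -17

-17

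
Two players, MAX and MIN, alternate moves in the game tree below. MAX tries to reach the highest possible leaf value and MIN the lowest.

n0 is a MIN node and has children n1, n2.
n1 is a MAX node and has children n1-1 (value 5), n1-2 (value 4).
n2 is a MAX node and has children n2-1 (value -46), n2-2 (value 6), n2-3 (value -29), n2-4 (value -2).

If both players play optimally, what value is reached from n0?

5

n1 (MAX): max(5, 4) = 5
n2 (MAX): max(-46, 6, -29, -2) = 6
n0 (MIN): min(5, 6) = 5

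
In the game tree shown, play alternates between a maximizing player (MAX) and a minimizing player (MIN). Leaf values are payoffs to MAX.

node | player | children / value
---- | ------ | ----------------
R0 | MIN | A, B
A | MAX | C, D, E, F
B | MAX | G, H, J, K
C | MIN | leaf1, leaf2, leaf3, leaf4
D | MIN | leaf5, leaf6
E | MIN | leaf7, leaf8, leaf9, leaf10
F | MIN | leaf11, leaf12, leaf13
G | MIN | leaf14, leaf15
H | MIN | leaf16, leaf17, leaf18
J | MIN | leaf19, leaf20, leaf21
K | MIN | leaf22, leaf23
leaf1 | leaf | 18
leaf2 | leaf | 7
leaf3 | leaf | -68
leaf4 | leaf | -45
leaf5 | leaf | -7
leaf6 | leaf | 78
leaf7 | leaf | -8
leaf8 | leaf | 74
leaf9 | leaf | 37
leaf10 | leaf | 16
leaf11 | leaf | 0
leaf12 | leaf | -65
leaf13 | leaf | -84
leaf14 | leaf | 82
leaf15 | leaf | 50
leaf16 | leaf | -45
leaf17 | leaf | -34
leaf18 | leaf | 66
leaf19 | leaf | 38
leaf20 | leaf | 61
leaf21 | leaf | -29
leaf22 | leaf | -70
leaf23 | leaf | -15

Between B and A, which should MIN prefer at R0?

G (MIN): min(82, 50) = 50
H (MIN): min(-45, -34, 66) = -45
J (MIN): min(38, 61, -29) = -29
K (MIN): min(-70, -15) = -70
B (MAX): max(50, -45, -29, -70) = 50
C (MIN): min(18, 7, -68, -45) = -68
D (MIN): min(-7, 78) = -7
E (MIN): min(-8, 74, 37, 16) = -8
F (MIN): min(0, -65, -84) = -84
A (MAX): max(-68, -7, -8, -84) = -7
MIN prefers the lower value; B=50, A=-7. A is better since -7 < 50.

A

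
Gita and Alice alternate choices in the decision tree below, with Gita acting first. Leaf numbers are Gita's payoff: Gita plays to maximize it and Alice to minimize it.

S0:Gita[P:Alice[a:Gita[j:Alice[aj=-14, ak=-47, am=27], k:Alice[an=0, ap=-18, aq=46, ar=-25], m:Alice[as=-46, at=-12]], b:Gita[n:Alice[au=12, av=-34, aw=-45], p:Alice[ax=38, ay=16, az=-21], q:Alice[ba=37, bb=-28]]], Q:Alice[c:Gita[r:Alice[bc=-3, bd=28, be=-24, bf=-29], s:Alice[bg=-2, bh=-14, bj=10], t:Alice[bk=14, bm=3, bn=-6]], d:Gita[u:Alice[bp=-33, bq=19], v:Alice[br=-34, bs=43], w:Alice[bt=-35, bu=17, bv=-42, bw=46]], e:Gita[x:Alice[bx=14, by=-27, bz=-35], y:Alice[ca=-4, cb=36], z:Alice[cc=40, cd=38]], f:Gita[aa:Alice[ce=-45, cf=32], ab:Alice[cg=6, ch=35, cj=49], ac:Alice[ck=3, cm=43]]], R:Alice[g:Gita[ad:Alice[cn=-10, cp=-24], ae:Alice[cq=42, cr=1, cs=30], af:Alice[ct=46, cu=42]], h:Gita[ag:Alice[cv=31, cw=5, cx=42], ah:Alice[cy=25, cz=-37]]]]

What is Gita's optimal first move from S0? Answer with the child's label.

j (Alice): min(-14, -47, 27) = -47
k (Alice): min(0, -18, 46, -25) = -25
m (Alice): min(-46, -12) = -46
a (Gita): max(-47, -25, -46) = -25
n (Alice): min(12, -34, -45) = -45
p (Alice): min(38, 16, -21) = -21
q (Alice): min(37, -28) = -28
b (Gita): max(-45, -21, -28) = -21
P (Alice): min(-25, -21) = -25
r (Alice): min(-3, 28, -24, -29) = -29
s (Alice): min(-2, -14, 10) = -14
t (Alice): min(14, 3, -6) = -6
c (Gita): max(-29, -14, -6) = -6
u (Alice): min(-33, 19) = -33
v (Alice): min(-34, 43) = -34
w (Alice): min(-35, 17, -42, 46) = -42
d (Gita): max(-33, -34, -42) = -33
x (Alice): min(14, -27, -35) = -35
y (Alice): min(-4, 36) = -4
z (Alice): min(40, 38) = 38
e (Gita): max(-35, -4, 38) = 38
aa (Alice): min(-45, 32) = -45
ab (Alice): min(6, 35, 49) = 6
ac (Alice): min(3, 43) = 3
f (Gita): max(-45, 6, 3) = 6
Q (Alice): min(-6, -33, 38, 6) = -33
ad (Alice): min(-10, -24) = -24
ae (Alice): min(42, 1, 30) = 1
af (Alice): min(46, 42) = 42
g (Gita): max(-24, 1, 42) = 42
ag (Alice): min(31, 5, 42) = 5
ah (Alice): min(25, -37) = -37
h (Gita): max(5, -37) = 5
R (Alice): min(42, 5) = 5
S0 (Gita): max(-25, -33, 5) = 5
Gita at S0 wants the highest of {P=-25, Q=-33, R=5}, so chooses R.

R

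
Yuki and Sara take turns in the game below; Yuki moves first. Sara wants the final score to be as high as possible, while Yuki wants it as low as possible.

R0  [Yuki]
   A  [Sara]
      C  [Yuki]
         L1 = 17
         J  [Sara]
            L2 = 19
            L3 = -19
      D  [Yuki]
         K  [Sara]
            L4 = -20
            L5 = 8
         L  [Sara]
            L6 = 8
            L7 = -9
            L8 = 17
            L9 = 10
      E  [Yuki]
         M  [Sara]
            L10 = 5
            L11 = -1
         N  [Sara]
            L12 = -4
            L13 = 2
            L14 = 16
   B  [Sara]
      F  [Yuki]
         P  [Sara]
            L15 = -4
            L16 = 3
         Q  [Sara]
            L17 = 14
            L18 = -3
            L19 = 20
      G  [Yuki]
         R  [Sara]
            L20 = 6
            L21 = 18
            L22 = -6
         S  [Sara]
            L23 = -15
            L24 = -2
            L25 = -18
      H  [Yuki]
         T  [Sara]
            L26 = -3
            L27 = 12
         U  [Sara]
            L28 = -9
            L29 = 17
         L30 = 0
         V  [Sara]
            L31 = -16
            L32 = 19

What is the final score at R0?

J (Sara): max(19, -19) = 19
C (Yuki): min(17, 19) = 17
K (Sara): max(-20, 8) = 8
L (Sara): max(8, -9, 17, 10) = 17
D (Yuki): min(8, 17) = 8
M (Sara): max(5, -1) = 5
N (Sara): max(-4, 2, 16) = 16
E (Yuki): min(5, 16) = 5
A (Sara): max(17, 8, 5) = 17
P (Sara): max(-4, 3) = 3
Q (Sara): max(14, -3, 20) = 20
F (Yuki): min(3, 20) = 3
R (Sara): max(6, 18, -6) = 18
S (Sara): max(-15, -2, -18) = -2
G (Yuki): min(18, -2) = -2
T (Sara): max(-3, 12) = 12
U (Sara): max(-9, 17) = 17
V (Sara): max(-16, 19) = 19
H (Yuki): min(12, 17, 0, 19) = 0
B (Sara): max(3, -2, 0) = 3
R0 (Yuki): min(17, 3) = 3

3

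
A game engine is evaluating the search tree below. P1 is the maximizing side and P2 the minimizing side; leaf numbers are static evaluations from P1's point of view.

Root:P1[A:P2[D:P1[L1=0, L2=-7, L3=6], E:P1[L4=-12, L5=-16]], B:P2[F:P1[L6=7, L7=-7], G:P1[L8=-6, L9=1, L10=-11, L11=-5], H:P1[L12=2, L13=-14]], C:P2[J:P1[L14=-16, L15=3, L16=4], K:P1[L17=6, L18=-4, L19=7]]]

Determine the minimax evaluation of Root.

D (P1): max(0, -7, 6) = 6
E (P1): max(-12, -16) = -12
A (P2): min(6, -12) = -12
F (P1): max(7, -7) = 7
G (P1): max(-6, 1, -11, -5) = 1
H (P1): max(2, -14) = 2
B (P2): min(7, 1, 2) = 1
J (P1): max(-16, 3, 4) = 4
K (P1): max(6, -4, 7) = 7
C (P2): min(4, 7) = 4
Root (P1): max(-12, 1, 4) = 4

4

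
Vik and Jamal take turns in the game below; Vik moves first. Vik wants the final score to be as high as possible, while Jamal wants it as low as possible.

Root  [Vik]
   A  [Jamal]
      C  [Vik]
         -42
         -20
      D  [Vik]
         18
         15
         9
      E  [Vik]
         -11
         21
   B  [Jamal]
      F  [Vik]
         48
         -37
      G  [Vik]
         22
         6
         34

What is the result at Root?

C (Vik): max(-42, -20) = -20
D (Vik): max(18, 15, 9) = 18
E (Vik): max(-11, 21) = 21
A (Jamal): min(-20, 18, 21) = -20
F (Vik): max(48, -37) = 48
G (Vik): max(22, 6, 34) = 34
B (Jamal): min(48, 34) = 34
Root (Vik): max(-20, 34) = 34

34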